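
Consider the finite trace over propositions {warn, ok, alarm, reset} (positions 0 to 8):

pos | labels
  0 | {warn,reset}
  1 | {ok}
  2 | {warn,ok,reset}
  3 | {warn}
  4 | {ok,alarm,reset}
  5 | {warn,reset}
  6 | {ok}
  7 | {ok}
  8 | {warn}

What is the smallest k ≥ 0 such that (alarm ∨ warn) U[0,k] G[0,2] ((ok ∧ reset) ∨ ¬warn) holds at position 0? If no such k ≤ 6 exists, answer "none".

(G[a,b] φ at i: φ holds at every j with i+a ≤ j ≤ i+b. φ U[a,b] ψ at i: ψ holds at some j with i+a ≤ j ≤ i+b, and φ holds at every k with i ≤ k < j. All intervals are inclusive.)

Need earliest j ≥ 0 with G[0,2] ((ok ∧ reset) ∨ ¬warn), and (alarm ∨ warn) at every k in [0,j-1].
  j=0: rhs fails.
  j=1: rhs fails.
  j=2: rhs fails.
  j=3: rhs fails.
  j=4: rhs fails.
  j=5: rhs fails.
  j=6: rhs fails.
No witness within the range → none.

none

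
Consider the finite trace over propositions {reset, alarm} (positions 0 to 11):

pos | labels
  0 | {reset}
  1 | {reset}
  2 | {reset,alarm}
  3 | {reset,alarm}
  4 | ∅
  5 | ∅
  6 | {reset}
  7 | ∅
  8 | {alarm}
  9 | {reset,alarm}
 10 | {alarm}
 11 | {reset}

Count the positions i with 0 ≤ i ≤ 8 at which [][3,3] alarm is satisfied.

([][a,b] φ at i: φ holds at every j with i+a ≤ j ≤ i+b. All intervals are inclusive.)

Evaluate at each i in [0,8]:
  i=0: ✓ (all of [3,3])
  i=1: ✗ (fails at j=4)
  i=2: ✗ (fails at j=5)
  i=3: ✗ (fails at j=6)
  i=4: ✗ (fails at j=7)
  i=5: ✓ (all of [8,8])
  i=6: ✓ (all of [9,9])
  i=7: ✓ (all of [10,10])
  i=8: ✗ (fails at j=11)
Positions where it holds: {0, 5, 6, 7} → 4.

4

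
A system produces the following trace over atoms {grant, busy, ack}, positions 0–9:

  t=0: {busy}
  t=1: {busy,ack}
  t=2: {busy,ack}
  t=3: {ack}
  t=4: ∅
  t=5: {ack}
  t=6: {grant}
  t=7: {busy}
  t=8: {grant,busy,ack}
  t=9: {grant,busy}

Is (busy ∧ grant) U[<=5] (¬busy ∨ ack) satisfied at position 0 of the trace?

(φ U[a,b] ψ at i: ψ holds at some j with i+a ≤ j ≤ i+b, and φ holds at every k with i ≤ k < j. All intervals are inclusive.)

Does not hold

Need some j in [0,5] with (¬busy ∨ ack), and (busy ∧ grant) at every k in [0,j-1].
  j=0: (¬busy ∨ ack) false.
  j=1: (¬busy ∨ ack) holds, but (busy ∧ grant) fails at k=0 → not this j.
  j=2: (¬busy ∨ ack) holds, but (busy ∧ grant) fails at k=0 → not this j.
  j=3: (¬busy ∨ ack) holds, but (busy ∧ grant) fails at k=0 → not this j.
  j=4: (¬busy ∨ ack) holds, but (busy ∧ grant) fails at k=0 → not this j.
  j=5: (¬busy ∨ ack) holds, but (busy ∧ grant) fails at k=0 → not this j.
No j in the window works → until fails.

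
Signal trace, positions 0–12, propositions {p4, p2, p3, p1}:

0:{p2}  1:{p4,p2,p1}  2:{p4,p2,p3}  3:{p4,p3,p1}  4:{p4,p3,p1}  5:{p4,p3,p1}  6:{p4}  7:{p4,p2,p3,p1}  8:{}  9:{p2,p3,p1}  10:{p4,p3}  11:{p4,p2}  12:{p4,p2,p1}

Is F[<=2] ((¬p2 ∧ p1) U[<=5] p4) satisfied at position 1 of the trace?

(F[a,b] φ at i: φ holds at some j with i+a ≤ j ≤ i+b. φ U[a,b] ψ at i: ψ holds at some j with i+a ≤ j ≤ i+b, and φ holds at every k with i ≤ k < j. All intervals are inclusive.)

True

Check ((¬p2 ∧ p1) U[<=5] p4) at each j in [1,3]:
  j=1: holds
  j=2: holds
  j=3: holds
Found at j=1 → formula holds.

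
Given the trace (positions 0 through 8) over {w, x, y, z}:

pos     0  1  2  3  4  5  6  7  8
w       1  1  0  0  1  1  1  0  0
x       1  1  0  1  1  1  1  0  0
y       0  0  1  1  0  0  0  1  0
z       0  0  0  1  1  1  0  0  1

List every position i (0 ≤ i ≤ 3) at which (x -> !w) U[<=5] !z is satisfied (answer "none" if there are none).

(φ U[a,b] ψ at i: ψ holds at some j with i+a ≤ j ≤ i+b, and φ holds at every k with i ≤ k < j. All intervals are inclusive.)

0, 1, 2

Evaluate at each i in [0,3]:
  i=0: ✓ (rhs at j=0)
  i=1: ✓ (rhs at j=1)
  i=2: ✓ (rhs at j=2)
  i=3: ✗ (lhs fails at k=4 before rhs at j=6)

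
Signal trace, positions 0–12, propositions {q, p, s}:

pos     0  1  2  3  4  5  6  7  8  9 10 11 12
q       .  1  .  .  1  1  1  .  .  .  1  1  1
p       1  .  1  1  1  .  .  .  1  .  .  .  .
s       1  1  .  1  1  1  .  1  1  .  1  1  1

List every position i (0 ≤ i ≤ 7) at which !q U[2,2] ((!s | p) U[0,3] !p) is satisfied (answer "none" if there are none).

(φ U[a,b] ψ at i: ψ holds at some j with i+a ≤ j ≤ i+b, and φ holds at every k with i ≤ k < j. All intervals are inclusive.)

Evaluate at each i in [0,7]:
  i=0: ✗ (lhs fails at k=1 before rhs at j=2)
  i=1: ✗ (lhs fails at k=1 before rhs at j=3)
  i=2: ✓ (rhs at j=4; lhs holds on [2,3])
  i=3: ✗ (lhs fails at k=4 before rhs at j=5)
  i=4: ✗ (lhs fails at k=4 before rhs at j=6)
  i=5: ✗ (lhs fails at k=5 before rhs at j=7)
  i=6: ✗ (lhs fails at k=6 before rhs at j=8)
  i=7: ✓ (rhs at j=9; lhs holds on [7,8])

2, 7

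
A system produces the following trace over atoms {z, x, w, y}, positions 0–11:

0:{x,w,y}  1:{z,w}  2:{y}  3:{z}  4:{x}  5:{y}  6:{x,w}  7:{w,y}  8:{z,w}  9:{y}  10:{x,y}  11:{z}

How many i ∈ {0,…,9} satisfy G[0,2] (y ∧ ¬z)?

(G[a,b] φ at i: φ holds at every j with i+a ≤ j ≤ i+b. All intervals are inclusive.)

0

Evaluate at each i in [0,9]:
  i=0: ✗ (fails at j=1)
  i=1: ✗ (fails at j=1)
  i=2: ✗ (fails at j=3)
  i=3: ✗ (fails at j=3)
  i=4: ✗ (fails at j=4)
  i=5: ✗ (fails at j=6)
  i=6: ✗ (fails at j=6)
  i=7: ✗ (fails at j=8)
  i=8: ✗ (fails at j=8)
  i=9: ✗ (fails at j=11)
Positions where it holds: {} → 0.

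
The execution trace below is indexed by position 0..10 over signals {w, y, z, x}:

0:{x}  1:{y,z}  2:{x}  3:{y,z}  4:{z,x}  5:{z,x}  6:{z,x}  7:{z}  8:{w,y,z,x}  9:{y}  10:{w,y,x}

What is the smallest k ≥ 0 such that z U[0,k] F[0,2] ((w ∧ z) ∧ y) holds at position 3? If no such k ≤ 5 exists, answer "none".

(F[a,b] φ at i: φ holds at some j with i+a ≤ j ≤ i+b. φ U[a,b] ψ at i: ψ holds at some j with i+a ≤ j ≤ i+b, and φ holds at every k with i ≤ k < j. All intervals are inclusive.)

Need earliest j ≥ 3 with F[0,2] ((w ∧ z) ∧ y), and z at every k in [3,j-1].
  j=3: rhs fails.
  j=4: rhs fails.
  j=5: rhs fails.
  j=6: rhs holds; lhs holds on [3,5]. k = 3.

3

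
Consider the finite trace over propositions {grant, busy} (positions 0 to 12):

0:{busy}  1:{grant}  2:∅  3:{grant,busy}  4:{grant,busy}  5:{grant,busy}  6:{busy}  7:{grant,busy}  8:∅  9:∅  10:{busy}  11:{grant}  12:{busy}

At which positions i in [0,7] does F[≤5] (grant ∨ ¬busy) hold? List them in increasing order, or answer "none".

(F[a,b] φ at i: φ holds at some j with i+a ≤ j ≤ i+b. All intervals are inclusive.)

Evaluate at each i in [0,7]:
  i=0: ✓ (witness j=1)
  i=1: ✓ (witness j=1)
  i=2: ✓ (witness j=2)
  i=3: ✓ (witness j=3)
  i=4: ✓ (witness j=4)
  i=5: ✓ (witness j=5)
  i=6: ✓ (witness j=7)
  i=7: ✓ (witness j=7)

0, 1, 2, 3, 4, 5, 6, 7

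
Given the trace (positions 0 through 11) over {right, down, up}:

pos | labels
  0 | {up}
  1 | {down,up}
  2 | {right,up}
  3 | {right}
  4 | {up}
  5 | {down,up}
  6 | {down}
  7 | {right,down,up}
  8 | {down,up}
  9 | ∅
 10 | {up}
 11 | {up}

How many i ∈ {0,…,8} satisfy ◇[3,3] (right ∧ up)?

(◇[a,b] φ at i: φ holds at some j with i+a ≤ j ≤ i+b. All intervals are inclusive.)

1

Evaluate at each i in [0,8]:
  i=0: ✗ (none in [3,3])
  i=1: ✗ (none in [4,4])
  i=2: ✗ (none in [5,5])
  i=3: ✗ (none in [6,6])
  i=4: ✓ (witness j=7)
  i=5: ✗ (none in [8,8])
  i=6: ✗ (none in [9,9])
  i=7: ✗ (none in [10,10])
  i=8: ✗ (none in [11,11])
Positions where it holds: {4} → 1.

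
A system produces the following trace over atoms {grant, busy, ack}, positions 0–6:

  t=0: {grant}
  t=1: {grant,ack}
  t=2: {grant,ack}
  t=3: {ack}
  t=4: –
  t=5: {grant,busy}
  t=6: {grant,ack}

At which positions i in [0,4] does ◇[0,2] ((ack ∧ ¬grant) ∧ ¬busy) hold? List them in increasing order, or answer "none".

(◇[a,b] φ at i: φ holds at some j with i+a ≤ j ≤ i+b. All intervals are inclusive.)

1, 2, 3

Evaluate at each i in [0,4]:
  i=0: ✗ (none in [0,2])
  i=1: ✓ (witness j=3)
  i=2: ✓ (witness j=3)
  i=3: ✓ (witness j=3)
  i=4: ✗ (none in [4,6])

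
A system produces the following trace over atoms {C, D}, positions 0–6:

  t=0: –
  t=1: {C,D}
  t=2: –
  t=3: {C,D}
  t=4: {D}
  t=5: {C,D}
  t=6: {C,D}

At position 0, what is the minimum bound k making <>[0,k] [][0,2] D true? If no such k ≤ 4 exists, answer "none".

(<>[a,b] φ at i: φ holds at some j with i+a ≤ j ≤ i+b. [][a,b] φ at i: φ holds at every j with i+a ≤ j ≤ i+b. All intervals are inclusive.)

Scan j = 0,1,… for [][0,2] D:
  j=0: fails
  j=1: fails
  j=2: fails
  j=3: holds
First hit at j=3, so smallest k = 3-0 = 3.

3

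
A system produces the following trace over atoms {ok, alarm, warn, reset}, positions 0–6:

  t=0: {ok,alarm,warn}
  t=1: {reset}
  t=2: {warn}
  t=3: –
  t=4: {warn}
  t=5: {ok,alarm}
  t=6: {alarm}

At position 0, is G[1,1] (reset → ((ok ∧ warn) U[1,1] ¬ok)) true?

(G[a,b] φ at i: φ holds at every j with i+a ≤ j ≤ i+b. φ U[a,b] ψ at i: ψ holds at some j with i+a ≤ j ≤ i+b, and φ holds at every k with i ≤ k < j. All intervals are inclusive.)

Check (reset → ((ok ∧ warn) U[1,1] ¬ok)) at every j in [1,1]:
  j=1: antecedent true; consequent fails → ✗
Fails at j=1 → formula fails.

False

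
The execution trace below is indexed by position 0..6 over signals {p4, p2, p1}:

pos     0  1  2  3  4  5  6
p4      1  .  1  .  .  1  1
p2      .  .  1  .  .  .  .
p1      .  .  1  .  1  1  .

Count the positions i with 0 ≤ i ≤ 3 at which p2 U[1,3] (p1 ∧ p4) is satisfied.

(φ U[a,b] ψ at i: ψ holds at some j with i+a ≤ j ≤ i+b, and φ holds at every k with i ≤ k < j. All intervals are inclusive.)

0

Evaluate at each i in [0,3]:
  i=0: ✗ (lhs fails at k=0 before rhs at j=2)
  i=1: ✗ (lhs fails at k=1 before rhs at j=2)
  i=2: ✗ (lhs fails at k=3 before rhs at j=5)
  i=3: ✗ (lhs fails at k=3 before rhs at j=5)
Positions where it holds: {} → 0.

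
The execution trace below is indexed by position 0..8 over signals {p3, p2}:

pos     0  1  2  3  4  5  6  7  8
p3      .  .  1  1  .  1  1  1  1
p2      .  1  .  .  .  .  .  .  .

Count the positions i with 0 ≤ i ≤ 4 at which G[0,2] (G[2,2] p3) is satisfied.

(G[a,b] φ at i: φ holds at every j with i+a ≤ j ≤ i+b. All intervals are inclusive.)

2

Evaluate at each i in [0,4]:
  i=0: ✗ (fails at j=2)
  i=1: ✗ (fails at j=2)
  i=2: ✗ (fails at j=2)
  i=3: ✓ (all of [3,5])
  i=4: ✓ (all of [4,6])
Positions where it holds: {3, 4} → 2.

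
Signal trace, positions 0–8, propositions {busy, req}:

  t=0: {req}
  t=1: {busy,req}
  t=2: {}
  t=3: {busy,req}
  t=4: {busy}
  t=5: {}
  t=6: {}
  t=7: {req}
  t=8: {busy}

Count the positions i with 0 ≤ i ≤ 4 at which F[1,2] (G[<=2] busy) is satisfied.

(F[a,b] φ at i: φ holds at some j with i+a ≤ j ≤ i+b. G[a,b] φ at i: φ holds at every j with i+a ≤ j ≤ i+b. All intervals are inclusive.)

Evaluate at each i in [0,4]:
  i=0: ✗ (none in [1,2])
  i=1: ✗ (none in [2,3])
  i=2: ✗ (none in [3,4])
  i=3: ✗ (none in [4,5])
  i=4: ✗ (none in [5,6])
Positions where it holds: {} → 0.

0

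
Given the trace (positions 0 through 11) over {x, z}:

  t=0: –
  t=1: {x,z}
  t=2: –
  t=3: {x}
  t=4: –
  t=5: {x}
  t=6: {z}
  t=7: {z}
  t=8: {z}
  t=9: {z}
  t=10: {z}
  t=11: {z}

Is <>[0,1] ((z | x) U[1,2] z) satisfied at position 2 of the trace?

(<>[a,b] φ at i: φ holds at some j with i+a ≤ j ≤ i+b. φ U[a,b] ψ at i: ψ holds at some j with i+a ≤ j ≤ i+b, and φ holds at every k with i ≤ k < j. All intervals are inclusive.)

No

Check ((z | x) U[1,2] z) at each j in [2,3]:
  j=2: fails
  j=3: fails
No position in the window satisfies it → formula fails.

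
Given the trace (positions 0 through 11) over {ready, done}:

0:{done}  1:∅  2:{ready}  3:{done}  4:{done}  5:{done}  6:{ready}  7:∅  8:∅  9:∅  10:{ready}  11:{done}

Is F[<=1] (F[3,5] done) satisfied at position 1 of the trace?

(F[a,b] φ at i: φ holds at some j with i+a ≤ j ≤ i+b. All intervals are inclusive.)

Check F[3,5] done at each j in [1,2]:
  j=1: holds (witness at 4)
  j=2: holds (witness at 5)
Found at j=1 → formula holds.

True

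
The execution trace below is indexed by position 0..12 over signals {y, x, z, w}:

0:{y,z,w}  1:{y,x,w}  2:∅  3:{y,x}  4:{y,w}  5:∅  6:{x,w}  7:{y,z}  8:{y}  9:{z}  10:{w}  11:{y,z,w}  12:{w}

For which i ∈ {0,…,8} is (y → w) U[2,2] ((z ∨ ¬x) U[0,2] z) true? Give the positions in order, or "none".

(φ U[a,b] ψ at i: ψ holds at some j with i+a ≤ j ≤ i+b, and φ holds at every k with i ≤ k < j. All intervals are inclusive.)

5

Evaluate at each i in [0,8]:
  i=0: ✗ (no rhs in [2,2])
  i=1: ✗ (no rhs in [3,3])
  i=2: ✗ (no rhs in [4,4])
  i=3: ✗ (no rhs in [5,5])
  i=4: ✗ (no rhs in [6,6])
  i=5: ✓ (rhs at j=7; lhs holds on [5,6])
  i=6: ✗ (lhs fails at k=7 before rhs at j=8)
  i=7: ✗ (lhs fails at k=7 before rhs at j=9)
  i=8: ✗ (lhs fails at k=8 before rhs at j=10)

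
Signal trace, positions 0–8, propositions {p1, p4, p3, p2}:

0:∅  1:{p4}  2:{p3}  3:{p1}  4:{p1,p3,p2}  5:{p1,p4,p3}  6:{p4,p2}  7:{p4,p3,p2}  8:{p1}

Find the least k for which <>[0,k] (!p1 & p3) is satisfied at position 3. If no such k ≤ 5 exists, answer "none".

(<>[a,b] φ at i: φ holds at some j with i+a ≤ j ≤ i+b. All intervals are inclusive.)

4

Scan j = 3,4,… for (!p1 & p3):
  j=3: fails
  j=4: fails
  j=5: fails
  j=6: fails
  j=7: holds
First hit at j=7, so smallest k = 7-3 = 4.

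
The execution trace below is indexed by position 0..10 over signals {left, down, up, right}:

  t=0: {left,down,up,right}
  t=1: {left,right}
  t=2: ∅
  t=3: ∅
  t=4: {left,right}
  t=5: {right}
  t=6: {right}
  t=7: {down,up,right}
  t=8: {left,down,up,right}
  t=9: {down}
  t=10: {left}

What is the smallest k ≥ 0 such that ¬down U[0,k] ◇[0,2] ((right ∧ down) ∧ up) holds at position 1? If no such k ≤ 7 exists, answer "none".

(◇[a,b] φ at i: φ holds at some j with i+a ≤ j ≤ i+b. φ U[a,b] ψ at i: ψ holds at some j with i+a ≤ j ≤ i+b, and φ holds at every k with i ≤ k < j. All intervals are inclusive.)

Need earliest j ≥ 1 with ◇[0,2] ((right ∧ down) ∧ up), and ¬down at every k in [1,j-1].
  j=1: rhs fails.
  j=2: rhs fails.
  j=3: rhs fails.
  j=4: rhs fails.
  j=5: rhs holds; lhs holds on [1,4]. k = 4.

4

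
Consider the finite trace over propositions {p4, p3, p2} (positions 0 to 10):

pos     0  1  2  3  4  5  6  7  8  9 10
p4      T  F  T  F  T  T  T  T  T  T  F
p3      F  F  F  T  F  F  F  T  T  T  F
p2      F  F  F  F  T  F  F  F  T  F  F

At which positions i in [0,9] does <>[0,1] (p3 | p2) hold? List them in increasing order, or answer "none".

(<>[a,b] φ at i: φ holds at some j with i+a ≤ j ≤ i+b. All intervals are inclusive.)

Evaluate at each i in [0,9]:
  i=0: ✗ (none in [0,1])
  i=1: ✗ (none in [1,2])
  i=2: ✓ (witness j=3)
  i=3: ✓ (witness j=3)
  i=4: ✓ (witness j=4)
  i=5: ✗ (none in [5,6])
  i=6: ✓ (witness j=7)
  i=7: ✓ (witness j=7)
  i=8: ✓ (witness j=8)
  i=9: ✓ (witness j=9)

2, 3, 4, 6, 7, 8, 9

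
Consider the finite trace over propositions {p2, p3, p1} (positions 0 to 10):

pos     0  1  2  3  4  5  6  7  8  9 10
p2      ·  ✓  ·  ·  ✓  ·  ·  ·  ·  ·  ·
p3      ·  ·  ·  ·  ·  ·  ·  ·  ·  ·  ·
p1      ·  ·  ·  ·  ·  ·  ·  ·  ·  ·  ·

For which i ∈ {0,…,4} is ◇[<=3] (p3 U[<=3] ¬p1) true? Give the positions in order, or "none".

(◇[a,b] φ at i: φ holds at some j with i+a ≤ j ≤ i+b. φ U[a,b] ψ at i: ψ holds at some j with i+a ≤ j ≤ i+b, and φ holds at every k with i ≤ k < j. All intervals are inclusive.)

Evaluate at each i in [0,4]:
  i=0: ✓ (witness j=0)
  i=1: ✓ (witness j=1)
  i=2: ✓ (witness j=2)
  i=3: ✓ (witness j=3)
  i=4: ✓ (witness j=4)

0, 1, 2, 3, 4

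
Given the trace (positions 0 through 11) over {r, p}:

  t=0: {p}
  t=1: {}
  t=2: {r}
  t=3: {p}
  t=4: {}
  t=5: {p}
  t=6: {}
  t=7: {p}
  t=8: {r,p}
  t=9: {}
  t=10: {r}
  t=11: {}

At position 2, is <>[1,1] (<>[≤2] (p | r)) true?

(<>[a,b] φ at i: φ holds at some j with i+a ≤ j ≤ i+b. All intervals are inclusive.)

Holds

Check <>[≤2] (p | r) at each j in [3,3]:
  j=3: holds (witness at 3)
Found at j=3 → formula holds.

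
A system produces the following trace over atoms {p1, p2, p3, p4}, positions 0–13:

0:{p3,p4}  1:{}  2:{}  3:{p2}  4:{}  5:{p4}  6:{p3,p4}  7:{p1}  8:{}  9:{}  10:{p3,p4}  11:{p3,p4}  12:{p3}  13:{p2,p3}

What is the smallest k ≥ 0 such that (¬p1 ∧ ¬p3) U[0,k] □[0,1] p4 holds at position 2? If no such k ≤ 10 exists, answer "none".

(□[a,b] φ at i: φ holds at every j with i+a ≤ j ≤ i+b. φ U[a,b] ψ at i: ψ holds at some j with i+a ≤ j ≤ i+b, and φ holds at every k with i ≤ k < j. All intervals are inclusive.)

3

Need earliest j ≥ 2 with □[0,1] p4, and (¬p1 ∧ ¬p3) at every k in [2,j-1].
  j=2: rhs fails.
  j=3: rhs fails.
  j=4: rhs fails.
  j=5: rhs holds; lhs holds on [2,4]. k = 3.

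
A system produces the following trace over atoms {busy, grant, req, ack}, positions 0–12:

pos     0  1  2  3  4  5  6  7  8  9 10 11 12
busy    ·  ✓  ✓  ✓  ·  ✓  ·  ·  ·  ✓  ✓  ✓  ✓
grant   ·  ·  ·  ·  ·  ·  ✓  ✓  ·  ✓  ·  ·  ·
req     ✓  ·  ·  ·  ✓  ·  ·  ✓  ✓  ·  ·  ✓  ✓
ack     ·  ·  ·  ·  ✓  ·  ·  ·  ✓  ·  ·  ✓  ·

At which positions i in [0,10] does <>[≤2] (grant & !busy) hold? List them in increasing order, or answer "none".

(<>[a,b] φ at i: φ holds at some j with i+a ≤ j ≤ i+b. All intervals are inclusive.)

4, 5, 6, 7

Evaluate at each i in [0,10]:
  i=0: ✗ (none in [0,2])
  i=1: ✗ (none in [1,3])
  i=2: ✗ (none in [2,4])
  i=3: ✗ (none in [3,5])
  i=4: ✓ (witness j=6)
  i=5: ✓ (witness j=6)
  i=6: ✓ (witness j=6)
  i=7: ✓ (witness j=7)
  i=8: ✗ (none in [8,10])
  i=9: ✗ (none in [9,11])
  i=10: ✗ (none in [10,12])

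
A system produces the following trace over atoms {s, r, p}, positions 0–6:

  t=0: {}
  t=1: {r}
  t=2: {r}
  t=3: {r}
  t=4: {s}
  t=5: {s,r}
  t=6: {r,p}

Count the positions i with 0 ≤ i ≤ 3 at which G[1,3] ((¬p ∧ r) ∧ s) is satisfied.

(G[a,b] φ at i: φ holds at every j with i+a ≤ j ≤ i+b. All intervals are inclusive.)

0

Evaluate at each i in [0,3]:
  i=0: ✗ (fails at j=1)
  i=1: ✗ (fails at j=2)
  i=2: ✗ (fails at j=3)
  i=3: ✗ (fails at j=4)
Positions where it holds: {} → 0.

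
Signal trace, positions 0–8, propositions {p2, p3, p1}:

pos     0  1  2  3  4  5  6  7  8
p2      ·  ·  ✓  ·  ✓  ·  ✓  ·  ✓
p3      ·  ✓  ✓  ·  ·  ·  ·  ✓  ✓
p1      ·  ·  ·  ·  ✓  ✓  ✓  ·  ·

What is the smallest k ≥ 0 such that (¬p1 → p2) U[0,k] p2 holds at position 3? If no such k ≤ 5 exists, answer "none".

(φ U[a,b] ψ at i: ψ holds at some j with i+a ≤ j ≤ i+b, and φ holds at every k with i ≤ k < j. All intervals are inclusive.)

Need earliest j ≥ 3 with p2, and (¬p1 → p2) at every k in [3,j-1].
  j=3: rhs fails.
  j=4: rhs holds but lhs fails at k=3.
  j=5: rhs fails.
  j=6: rhs holds but lhs fails at k=3.
  j=7: rhs fails.
  j=8: rhs holds but lhs fails at k=3.
No witness within the range → none.

none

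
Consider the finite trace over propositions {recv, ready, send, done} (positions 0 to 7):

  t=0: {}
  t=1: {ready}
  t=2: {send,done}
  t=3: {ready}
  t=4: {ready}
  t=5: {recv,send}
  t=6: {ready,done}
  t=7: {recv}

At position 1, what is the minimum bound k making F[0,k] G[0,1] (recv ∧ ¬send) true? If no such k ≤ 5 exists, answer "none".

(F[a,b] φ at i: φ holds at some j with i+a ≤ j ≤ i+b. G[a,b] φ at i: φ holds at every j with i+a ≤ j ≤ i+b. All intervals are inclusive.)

none

Scan j = 1,2,… for G[0,1] (recv ∧ ¬send):
  j=1: fails
  j=2: fails
  j=3: fails
  j=4: fails
  j=5: fails
  j=6: fails
No j in [1,6] satisfies it → none.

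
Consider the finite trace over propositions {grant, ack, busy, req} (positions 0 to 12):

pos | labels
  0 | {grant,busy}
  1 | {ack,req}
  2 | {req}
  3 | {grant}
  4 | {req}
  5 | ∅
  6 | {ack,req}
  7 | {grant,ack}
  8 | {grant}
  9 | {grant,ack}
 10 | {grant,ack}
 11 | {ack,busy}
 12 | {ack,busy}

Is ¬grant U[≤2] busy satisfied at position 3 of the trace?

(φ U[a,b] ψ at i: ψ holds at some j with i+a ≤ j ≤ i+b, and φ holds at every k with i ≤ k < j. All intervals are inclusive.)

No

Need some j in [3,5] with busy, and ¬grant at every k in [3,j-1].
  j=3: busy false.
  j=4: busy false.
  j=5: busy false.
No j in the window works → until fails.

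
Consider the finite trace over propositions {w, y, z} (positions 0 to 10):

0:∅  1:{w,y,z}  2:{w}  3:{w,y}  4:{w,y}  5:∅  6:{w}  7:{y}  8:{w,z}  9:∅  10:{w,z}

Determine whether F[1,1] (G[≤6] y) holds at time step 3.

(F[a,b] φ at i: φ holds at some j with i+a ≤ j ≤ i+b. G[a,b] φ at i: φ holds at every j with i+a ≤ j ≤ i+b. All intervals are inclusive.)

No

Check G[≤6] y at each j in [4,4]:
  j=4: fails at 5
No position in the window satisfies it → formula fails.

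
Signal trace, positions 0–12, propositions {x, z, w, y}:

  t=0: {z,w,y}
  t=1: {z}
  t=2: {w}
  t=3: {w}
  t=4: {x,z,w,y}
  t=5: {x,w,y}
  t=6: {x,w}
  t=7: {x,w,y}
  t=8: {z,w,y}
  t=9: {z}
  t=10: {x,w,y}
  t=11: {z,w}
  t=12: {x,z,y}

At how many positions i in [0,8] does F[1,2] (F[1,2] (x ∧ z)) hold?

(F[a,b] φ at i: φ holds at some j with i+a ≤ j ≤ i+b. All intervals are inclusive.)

Evaluate at each i in [0,8]:
  i=0: ✓ (witness j=2)
  i=1: ✓ (witness j=2)
  i=2: ✓ (witness j=3)
  i=3: ✗ (none in [4,5])
  i=4: ✗ (none in [5,6])
  i=5: ✗ (none in [6,7])
  i=6: ✗ (none in [7,8])
  i=7: ✗ (none in [8,9])
  i=8: ✓ (witness j=10)
Positions where it holds: {0, 1, 2, 8} → 4.

4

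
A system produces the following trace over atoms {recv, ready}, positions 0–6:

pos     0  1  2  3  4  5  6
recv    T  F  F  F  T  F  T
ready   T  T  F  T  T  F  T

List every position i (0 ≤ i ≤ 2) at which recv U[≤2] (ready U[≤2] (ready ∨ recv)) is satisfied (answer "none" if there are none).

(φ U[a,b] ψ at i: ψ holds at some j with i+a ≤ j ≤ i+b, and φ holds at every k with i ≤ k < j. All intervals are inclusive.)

Evaluate at each i in [0,2]:
  i=0: ✓ (rhs at j=0)
  i=1: ✓ (rhs at j=1)
  i=2: ✗ (lhs fails at k=2 before rhs at j=3)

0, 1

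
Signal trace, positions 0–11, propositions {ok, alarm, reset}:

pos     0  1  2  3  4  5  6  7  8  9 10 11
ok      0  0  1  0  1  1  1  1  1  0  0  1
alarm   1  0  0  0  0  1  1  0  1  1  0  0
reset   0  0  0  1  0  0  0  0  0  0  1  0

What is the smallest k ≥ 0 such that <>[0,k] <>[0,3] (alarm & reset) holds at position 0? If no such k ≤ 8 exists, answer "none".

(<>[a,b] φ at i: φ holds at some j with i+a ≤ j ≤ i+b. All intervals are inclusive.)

none

Scan j = 0,1,… for <>[0,3] (alarm & reset):
  j=0: fails
  j=1: fails
  j=2: fails
  j=3: fails
  j=4: fails
  j=5: fails
  j=6: fails
  j=7: fails
  j=8: fails
No j in [0,8] satisfies it → none.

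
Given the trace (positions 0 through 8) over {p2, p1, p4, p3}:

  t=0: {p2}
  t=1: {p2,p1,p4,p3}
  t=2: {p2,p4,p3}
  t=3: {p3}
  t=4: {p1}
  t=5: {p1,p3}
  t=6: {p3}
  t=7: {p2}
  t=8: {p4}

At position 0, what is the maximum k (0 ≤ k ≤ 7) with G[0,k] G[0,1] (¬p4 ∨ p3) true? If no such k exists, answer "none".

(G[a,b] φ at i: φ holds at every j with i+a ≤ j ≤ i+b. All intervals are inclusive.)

G[0,1] (¬p4 ∨ p3) must hold from j=0 onward; find where it first fails.
  j=0: holds
  j=1: holds
  j=2: holds
  j=3: holds
  j=4: holds
  j=5: holds
  j=6: holds
  j=7: fails
Holds on [0,6], so largest k = 6.

6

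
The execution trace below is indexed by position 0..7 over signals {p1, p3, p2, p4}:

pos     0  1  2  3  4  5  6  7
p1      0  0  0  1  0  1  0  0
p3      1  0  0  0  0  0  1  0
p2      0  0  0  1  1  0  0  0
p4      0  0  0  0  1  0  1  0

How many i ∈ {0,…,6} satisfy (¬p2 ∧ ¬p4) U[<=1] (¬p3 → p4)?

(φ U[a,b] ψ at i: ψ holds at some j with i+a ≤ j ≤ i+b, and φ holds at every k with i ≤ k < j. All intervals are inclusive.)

4

Evaluate at each i in [0,6]:
  i=0: ✓ (rhs at j=0)
  i=1: ✗ (no rhs in [1,2])
  i=2: ✗ (no rhs in [2,3])
  i=3: ✗ (lhs fails at k=3 before rhs at j=4)
  i=4: ✓ (rhs at j=4)
  i=5: ✓ (rhs at j=6; lhs holds on [5,5])
  i=6: ✓ (rhs at j=6)
Positions where it holds: {0, 4, 5, 6} → 4.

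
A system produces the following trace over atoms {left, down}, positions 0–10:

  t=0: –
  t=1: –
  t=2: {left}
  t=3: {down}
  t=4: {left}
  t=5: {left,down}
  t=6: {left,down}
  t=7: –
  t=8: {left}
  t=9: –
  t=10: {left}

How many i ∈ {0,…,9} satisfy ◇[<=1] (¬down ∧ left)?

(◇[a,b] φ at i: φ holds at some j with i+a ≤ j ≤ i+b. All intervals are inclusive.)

7

Evaluate at each i in [0,9]:
  i=0: ✗ (none in [0,1])
  i=1: ✓ (witness j=2)
  i=2: ✓ (witness j=2)
  i=3: ✓ (witness j=4)
  i=4: ✓ (witness j=4)
  i=5: ✗ (none in [5,6])
  i=6: ✗ (none in [6,7])
  i=7: ✓ (witness j=8)
  i=8: ✓ (witness j=8)
  i=9: ✓ (witness j=10)
Positions where it holds: {1, 2, 3, 4, 7, 8, 9} → 7.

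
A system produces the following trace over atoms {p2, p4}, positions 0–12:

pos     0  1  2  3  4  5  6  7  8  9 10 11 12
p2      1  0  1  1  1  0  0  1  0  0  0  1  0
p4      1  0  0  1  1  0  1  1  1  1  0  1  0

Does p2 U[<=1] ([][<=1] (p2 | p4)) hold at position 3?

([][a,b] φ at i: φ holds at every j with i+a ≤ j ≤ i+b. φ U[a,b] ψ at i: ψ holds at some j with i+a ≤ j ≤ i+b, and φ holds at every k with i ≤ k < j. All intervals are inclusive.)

Holds

Need some j in [3,4] with [][<=1] (p2 | p4), and p2 at every k in [3,j-1].
  j=3: [][<=1] (p2 | p4) holds; no prefix to check → satisfied.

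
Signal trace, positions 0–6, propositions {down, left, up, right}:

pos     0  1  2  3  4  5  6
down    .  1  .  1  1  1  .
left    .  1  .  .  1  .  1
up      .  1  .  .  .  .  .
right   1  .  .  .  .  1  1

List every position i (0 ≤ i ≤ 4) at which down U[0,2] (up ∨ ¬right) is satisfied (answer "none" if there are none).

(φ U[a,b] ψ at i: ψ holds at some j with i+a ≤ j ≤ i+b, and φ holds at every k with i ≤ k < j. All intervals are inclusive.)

Evaluate at each i in [0,4]:
  i=0: ✗ (lhs fails at k=0 before rhs at j=1)
  i=1: ✓ (rhs at j=1)
  i=2: ✓ (rhs at j=2)
  i=3: ✓ (rhs at j=3)
  i=4: ✓ (rhs at j=4)

1, 2, 3, 4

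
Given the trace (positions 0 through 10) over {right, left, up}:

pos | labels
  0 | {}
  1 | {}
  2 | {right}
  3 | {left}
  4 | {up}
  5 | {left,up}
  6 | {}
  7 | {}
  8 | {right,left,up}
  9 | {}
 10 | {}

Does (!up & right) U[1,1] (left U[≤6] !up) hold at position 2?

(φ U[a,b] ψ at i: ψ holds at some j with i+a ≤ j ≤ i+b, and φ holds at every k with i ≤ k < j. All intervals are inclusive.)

Need some j in [3,3] with (left U[≤6] !up), and (!up & right) at every k in [2,j-1].
  j=3: (left U[≤6] !up) holds; (!up & right) holds at every k in [2,2] → satisfied.

Yes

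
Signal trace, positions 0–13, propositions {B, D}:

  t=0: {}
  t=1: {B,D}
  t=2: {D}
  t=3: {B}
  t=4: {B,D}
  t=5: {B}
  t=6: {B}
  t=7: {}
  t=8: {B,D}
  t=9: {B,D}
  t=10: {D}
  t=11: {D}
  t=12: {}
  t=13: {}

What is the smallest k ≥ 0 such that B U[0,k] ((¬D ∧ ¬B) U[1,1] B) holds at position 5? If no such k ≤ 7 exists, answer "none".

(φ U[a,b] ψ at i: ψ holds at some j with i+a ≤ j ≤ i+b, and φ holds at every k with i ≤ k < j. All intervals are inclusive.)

Need earliest j ≥ 5 with ((¬D ∧ ¬B) U[1,1] B), and B at every k in [5,j-1].
  j=5: rhs fails.
  j=6: rhs fails.
  j=7: rhs holds; lhs holds on [5,6]. k = 2.

2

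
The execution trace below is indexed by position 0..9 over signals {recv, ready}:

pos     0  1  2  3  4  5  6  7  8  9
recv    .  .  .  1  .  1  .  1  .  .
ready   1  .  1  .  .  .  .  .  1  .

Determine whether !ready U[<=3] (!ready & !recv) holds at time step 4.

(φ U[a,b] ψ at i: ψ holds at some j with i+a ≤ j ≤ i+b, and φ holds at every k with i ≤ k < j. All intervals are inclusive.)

Need some j in [4,7] with (!ready & !recv), and !ready at every k in [4,j-1].
  j=4: (!ready & !recv) holds; no prefix to check → satisfied.

True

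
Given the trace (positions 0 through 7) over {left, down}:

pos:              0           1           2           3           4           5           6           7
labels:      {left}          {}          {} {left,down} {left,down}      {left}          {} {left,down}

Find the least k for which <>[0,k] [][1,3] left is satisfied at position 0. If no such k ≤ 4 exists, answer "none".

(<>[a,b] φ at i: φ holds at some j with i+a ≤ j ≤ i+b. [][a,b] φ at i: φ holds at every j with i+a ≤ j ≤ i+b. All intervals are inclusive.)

2

Scan j = 0,1,… for [][1,3] left:
  j=0: fails
  j=1: fails
  j=2: holds
First hit at j=2, so smallest k = 2-0 = 2.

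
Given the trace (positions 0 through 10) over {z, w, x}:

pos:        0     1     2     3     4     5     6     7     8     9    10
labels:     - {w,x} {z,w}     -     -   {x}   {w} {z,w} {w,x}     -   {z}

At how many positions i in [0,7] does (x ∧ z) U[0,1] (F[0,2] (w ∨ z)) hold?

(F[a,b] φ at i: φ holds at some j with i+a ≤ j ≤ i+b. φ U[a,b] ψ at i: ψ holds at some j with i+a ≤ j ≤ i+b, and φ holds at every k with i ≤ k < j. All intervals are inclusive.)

Evaluate at each i in [0,7]:
  i=0: ✓ (rhs at j=0)
  i=1: ✓ (rhs at j=1)
  i=2: ✓ (rhs at j=2)
  i=3: ✗ (lhs fails at k=3 before rhs at j=4)
  i=4: ✓ (rhs at j=4)
  i=5: ✓ (rhs at j=5)
  i=6: ✓ (rhs at j=6)
  i=7: ✓ (rhs at j=7)
Positions where it holds: {0, 1, 2, 4, 5, 6, 7} → 7.

7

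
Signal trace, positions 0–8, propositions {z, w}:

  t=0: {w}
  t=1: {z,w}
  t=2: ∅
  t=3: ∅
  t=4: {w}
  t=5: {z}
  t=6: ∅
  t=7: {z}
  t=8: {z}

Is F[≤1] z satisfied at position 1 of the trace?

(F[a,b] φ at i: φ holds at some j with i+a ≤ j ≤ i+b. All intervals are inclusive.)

Holds

Check z at each j in [1,2]:
  j=1: true
  j=2: false
Found at j=1 → formula holds.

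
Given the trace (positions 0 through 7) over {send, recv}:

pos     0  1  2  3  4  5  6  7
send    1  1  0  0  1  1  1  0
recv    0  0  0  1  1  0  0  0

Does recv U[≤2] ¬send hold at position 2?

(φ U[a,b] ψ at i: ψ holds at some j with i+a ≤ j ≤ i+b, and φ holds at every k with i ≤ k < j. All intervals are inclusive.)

True

Need some j in [2,4] with ¬send, and recv at every k in [2,j-1].
  j=2: ¬send holds; no prefix to check → satisfied.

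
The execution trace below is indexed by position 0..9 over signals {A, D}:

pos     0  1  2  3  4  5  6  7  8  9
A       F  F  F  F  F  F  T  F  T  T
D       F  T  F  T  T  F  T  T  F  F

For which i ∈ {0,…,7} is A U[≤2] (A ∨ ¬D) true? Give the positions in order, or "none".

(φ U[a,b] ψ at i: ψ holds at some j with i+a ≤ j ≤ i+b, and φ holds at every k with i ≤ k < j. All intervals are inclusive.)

Evaluate at each i in [0,7]:
  i=0: ✓ (rhs at j=0)
  i=1: ✗ (lhs fails at k=1 before rhs at j=2)
  i=2: ✓ (rhs at j=2)
  i=3: ✗ (lhs fails at k=3 before rhs at j=5)
  i=4: ✗ (lhs fails at k=4 before rhs at j=5)
  i=5: ✓ (rhs at j=5)
  i=6: ✓ (rhs at j=6)
  i=7: ✗ (lhs fails at k=7 before rhs at j=8)

0, 2, 5, 6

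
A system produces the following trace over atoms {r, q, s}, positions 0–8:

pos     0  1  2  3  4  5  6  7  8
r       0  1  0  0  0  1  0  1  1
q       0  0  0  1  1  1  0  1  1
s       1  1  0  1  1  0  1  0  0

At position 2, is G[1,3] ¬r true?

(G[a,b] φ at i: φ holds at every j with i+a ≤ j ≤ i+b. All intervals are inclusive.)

Does not hold

Check ¬r at every j in [3,5]:
  j=3: true
  j=4: true
  j=5: false
Fails at j=5 → formula fails.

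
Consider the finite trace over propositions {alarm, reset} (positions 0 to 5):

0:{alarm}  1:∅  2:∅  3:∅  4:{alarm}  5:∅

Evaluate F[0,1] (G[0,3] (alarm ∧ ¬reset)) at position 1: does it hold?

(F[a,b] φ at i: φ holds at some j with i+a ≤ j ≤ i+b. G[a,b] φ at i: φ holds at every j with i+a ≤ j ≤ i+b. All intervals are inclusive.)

Check G[0,3] (alarm ∧ ¬reset) at each j in [1,2]:
  j=1: fails at 1
  j=2: fails at 2
No position in the window satisfies it → formula fails.

No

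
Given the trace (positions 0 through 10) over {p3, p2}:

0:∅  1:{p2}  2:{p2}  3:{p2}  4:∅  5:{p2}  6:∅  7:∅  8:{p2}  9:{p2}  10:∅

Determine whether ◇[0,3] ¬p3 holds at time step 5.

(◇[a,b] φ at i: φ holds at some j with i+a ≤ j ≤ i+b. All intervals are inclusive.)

Yes

Check ¬p3 at each j in [5,8]:
  j=5: true
  j=6: true
  j=7: true
  j=8: true
Found at j=5 → formula holds.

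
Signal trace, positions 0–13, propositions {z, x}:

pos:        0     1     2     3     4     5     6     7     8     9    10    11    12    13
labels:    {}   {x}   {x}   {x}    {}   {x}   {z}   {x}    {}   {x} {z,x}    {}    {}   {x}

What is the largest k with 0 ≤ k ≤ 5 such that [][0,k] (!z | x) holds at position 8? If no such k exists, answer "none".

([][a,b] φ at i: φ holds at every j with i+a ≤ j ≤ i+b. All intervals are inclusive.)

5

(!z | x) must hold from j=8 onward; find where it first fails.
  j=8: holds
  j=9: holds
  j=10: holds
  j=11: holds
  j=12: holds
  j=13: holds
Holds through j=13; largest k = 5.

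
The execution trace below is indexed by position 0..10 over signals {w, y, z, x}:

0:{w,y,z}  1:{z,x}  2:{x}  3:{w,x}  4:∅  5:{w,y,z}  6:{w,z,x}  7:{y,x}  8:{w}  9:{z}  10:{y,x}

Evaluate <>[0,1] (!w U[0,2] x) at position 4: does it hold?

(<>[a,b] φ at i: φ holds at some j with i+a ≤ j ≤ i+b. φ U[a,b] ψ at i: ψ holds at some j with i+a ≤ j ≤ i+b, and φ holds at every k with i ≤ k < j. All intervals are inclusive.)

Check (!w U[0,2] x) at each j in [4,5]:
  j=4: fails
  j=5: fails
No position in the window satisfies it → formula fails.

False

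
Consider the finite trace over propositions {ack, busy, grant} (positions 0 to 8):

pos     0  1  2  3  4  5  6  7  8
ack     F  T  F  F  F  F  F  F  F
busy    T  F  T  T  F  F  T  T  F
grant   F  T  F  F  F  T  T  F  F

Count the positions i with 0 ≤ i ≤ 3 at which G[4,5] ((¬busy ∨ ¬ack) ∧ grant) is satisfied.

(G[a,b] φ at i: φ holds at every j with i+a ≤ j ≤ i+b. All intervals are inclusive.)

1

Evaluate at each i in [0,3]:
  i=0: ✗ (fails at j=4)
  i=1: ✓ (all of [5,6])
  i=2: ✗ (fails at j=7)
  i=3: ✗ (fails at j=7)
Positions where it holds: {1} → 1.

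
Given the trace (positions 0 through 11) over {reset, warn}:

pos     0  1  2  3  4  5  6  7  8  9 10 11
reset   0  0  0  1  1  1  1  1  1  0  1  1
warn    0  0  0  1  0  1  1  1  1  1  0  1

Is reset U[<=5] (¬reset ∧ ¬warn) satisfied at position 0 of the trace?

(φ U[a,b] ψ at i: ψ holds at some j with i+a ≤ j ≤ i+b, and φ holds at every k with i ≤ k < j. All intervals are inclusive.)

Need some j in [0,5] with (¬reset ∧ ¬warn), and reset at every k in [0,j-1].
  j=0: (¬reset ∧ ¬warn) holds; no prefix to check → satisfied.

True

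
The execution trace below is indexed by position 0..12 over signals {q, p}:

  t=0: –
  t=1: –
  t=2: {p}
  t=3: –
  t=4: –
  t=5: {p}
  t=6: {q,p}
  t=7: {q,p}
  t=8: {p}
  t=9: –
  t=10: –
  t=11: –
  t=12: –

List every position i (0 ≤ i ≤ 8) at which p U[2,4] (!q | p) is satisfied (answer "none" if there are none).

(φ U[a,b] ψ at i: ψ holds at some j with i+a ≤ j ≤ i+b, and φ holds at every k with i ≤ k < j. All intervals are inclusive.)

5, 6, 7

Evaluate at each i in [0,8]:
  i=0: ✗ (lhs fails at k=0 before rhs at j=2)
  i=1: ✗ (lhs fails at k=1 before rhs at j=3)
  i=2: ✗ (lhs fails at k=3 before rhs at j=4)
  i=3: ✗ (lhs fails at k=3 before rhs at j=5)
  i=4: ✗ (lhs fails at k=4 before rhs at j=6)
  i=5: ✓ (rhs at j=7; lhs holds on [5,6])
  i=6: ✓ (rhs at j=8; lhs holds on [6,7])
  i=7: ✓ (rhs at j=9; lhs holds on [7,8])
  i=8: ✗ (lhs fails at k=9 before rhs at j=10)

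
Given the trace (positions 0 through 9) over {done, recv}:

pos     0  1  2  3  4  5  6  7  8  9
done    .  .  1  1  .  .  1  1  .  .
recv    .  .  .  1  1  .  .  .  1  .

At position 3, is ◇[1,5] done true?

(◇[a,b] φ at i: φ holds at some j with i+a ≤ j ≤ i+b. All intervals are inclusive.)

True

Check done at each j in [4,8]:
  j=4: false
  j=5: false
  j=6: true
  j=7: true
  j=8: false
Found at j=6 → formula holds.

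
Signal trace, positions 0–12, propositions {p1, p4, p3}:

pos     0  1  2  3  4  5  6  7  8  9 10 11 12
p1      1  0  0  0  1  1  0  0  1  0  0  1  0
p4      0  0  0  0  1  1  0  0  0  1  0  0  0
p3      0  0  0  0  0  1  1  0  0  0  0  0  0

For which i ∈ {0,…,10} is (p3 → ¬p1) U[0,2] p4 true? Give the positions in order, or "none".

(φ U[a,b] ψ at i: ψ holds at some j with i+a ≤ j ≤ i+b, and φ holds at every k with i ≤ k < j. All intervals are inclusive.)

2, 3, 4, 5, 7, 8, 9

Evaluate at each i in [0,10]:
  i=0: ✗ (no rhs in [0,2])
  i=1: ✗ (no rhs in [1,3])
  i=2: ✓ (rhs at j=4; lhs holds on [2,3])
  i=3: ✓ (rhs at j=4; lhs holds on [3,3])
  i=4: ✓ (rhs at j=4)
  i=5: ✓ (rhs at j=5)
  i=6: ✗ (no rhs in [6,8])
  i=7: ✓ (rhs at j=9; lhs holds on [7,8])
  i=8: ✓ (rhs at j=9; lhs holds on [8,8])
  i=9: ✓ (rhs at j=9)
  i=10: ✗ (no rhs in [10,12])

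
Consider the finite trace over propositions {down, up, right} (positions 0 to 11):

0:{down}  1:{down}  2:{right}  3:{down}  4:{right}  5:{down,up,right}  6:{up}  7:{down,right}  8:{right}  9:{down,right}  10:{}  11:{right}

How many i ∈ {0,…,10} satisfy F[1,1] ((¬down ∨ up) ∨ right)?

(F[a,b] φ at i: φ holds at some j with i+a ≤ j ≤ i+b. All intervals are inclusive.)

Evaluate at each i in [0,10]:
  i=0: ✗ (none in [1,1])
  i=1: ✓ (witness j=2)
  i=2: ✗ (none in [3,3])
  i=3: ✓ (witness j=4)
  i=4: ✓ (witness j=5)
  i=5: ✓ (witness j=6)
  i=6: ✓ (witness j=7)
  i=7: ✓ (witness j=8)
  i=8: ✓ (witness j=9)
  i=9: ✓ (witness j=10)
  i=10: ✓ (witness j=11)
Positions where it holds: {1, 3, 4, 5, 6, 7, 8, 9, 10} → 9.

9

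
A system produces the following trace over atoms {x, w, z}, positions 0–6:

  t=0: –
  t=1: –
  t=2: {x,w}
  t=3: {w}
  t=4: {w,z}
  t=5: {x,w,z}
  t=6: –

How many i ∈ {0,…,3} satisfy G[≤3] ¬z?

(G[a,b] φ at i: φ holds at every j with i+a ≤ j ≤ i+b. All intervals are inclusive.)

Evaluate at each i in [0,3]:
  i=0: ✓ (all of [0,3])
  i=1: ✗ (fails at j=4)
  i=2: ✗ (fails at j=4)
  i=3: ✗ (fails at j=4)
Positions where it holds: {0} → 1.

1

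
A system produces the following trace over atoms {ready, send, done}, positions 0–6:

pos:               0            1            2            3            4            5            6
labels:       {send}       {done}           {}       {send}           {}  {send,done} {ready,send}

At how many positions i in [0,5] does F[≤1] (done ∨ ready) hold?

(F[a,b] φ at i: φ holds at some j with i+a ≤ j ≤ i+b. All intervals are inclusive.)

Evaluate at each i in [0,5]:
  i=0: ✓ (witness j=1)
  i=1: ✓ (witness j=1)
  i=2: ✗ (none in [2,3])
  i=3: ✗ (none in [3,4])
  i=4: ✓ (witness j=5)
  i=5: ✓ (witness j=5)
Positions where it holds: {0, 1, 4, 5} → 4.

4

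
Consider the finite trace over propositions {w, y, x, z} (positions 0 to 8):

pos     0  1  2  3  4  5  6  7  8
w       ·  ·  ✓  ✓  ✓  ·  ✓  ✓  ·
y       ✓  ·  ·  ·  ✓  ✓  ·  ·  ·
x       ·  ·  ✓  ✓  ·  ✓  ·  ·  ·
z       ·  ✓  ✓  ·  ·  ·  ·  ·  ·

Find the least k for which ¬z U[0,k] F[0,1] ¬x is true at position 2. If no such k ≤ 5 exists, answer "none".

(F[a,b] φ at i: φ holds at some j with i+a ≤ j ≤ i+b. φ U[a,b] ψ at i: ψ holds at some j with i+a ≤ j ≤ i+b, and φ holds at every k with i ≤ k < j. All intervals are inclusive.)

Need earliest j ≥ 2 with F[0,1] ¬x, and ¬z at every k in [2,j-1].
  j=2: rhs fails.
  j=3: rhs holds but lhs fails at k=2.
  j=4: rhs holds but lhs fails at k=2.
  j=5: rhs holds but lhs fails at k=2.
  j=6: rhs holds but lhs fails at k=2.
  j=7: rhs holds but lhs fails at k=2.
No witness within the range → none.

none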